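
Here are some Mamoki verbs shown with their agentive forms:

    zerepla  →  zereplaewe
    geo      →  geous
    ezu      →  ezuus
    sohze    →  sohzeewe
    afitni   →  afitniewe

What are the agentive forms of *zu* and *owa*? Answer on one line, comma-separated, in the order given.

zuus, owaewe

The suffix is conditioned by the last vowel: -us when the last vowel of the stem is a rounded vowel (*geo*, *ezu*); -ewe when the last vowel of the stem is an unrounded vowel (*zerepla*, *sohze*, *afitni*).
*zu* — last vowel /u/ (a rounded vowel) → -us → *zuus*.
The last vowel of *owa* is /a/, which is an unrounded vowel, so the suffix is -ewe, giving *owaewe*.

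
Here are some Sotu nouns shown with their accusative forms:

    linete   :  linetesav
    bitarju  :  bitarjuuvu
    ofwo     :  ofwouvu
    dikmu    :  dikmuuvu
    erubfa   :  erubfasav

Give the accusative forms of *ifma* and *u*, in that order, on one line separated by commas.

Looking at the last vowel of each stem: -uvu when the last vowel of the stem is a rounded vowel (*bitarju*, *ofwo*, *dikmu*); -sav when the last vowel of the stem is an unrounded vowel (*linete*, *erubfa*).
*ifma* — last vowel /a/ (an unrounded vowel) → -sav → *ifmasav*.
Since the last vowel of *u* is /u/ (a rounded vowel), it takes -uvu, giving *uuvu*.

ifmasav, uuvu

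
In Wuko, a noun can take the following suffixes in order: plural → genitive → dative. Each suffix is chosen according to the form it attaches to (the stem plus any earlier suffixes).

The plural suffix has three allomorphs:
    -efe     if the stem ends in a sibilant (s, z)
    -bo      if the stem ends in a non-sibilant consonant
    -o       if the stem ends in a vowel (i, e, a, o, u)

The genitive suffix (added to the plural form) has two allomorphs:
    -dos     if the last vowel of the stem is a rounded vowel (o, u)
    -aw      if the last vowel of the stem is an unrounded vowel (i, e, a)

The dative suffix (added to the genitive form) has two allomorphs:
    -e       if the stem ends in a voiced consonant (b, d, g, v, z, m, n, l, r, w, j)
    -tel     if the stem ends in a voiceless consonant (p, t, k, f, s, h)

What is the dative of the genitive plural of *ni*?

*ni*: final sound = /i/, a vowel → -o → *nio*.
The plural form *nio*: last vowel = /o/, a rounded vowel → -dos → *niodos*.
Since the final consonant of the genitive form *niodos* is /s/ (voiceless), it takes -tel, giving *niodostel*.

niodostel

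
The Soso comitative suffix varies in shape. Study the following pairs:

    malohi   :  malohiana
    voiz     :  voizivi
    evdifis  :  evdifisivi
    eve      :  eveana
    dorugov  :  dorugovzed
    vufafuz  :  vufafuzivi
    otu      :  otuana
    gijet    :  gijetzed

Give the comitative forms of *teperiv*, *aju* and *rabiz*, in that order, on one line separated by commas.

teperivzed, ajuana, rabizivi

The suffix is conditioned by the final sound: -ivi when the stem ends in a sibilant (*voiz*, *evdifis*, *vufafuz*); -zed when the stem ends in a non-sibilant consonant (*dorugov*, *gijet*); -ana when the stem ends in a vowel (*malohi*, *eve*, *otu*).
Since the final sound of *teperiv* is /v/ (a non-sibilant consonant), it takes -zed, giving *teperivzed*.
Since the final sound of *aju* is /u/ (a vowel), it takes -ana, giving *ajuana*.
The final sound of *rabiz* is /z/, which is a sibilant, so the suffix is -ivi, giving *rabizivi*.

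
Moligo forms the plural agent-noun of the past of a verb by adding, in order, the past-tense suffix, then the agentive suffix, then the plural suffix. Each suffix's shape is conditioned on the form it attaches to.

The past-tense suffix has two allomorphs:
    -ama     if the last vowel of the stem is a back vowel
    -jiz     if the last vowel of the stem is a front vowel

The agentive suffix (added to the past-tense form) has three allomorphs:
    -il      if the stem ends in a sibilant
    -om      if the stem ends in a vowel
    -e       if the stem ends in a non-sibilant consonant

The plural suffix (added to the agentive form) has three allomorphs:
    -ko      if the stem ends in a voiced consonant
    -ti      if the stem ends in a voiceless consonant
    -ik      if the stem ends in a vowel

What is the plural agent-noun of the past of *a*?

*a* — last vowel /a/ (a back vowel) → -ama → *aama*.
Since the final sound of the past-tense form *aama* is /a/ (a vowel), it takes -om, giving *aamaom*.
The agentive form *aamaom* — final sound /m/ (a voiced consonant) → -ko → *aamaomko*.

aamaomko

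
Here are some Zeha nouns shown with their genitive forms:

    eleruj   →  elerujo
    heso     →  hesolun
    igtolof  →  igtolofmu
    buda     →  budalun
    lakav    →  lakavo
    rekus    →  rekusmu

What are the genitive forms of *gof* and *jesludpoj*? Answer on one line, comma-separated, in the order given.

The pattern is voicing of the final sound: -mu when the stem ends in a voiceless consonant (*igtolof*, *rekus*); -o when the stem ends in a voiced consonant (*eleruj*, *lakav*); -lun when the stem ends in a vowel (*heso*, *buda*).
The final sound of *gof* is /f/, which is a voiceless consonant, so the suffix is -mu, giving *gofmu*.
The final sound of *jesludpoj* is /j/, which is a voiced consonant, so the suffix is -o, giving *jesludpojo*.

gofmu, jesludpojo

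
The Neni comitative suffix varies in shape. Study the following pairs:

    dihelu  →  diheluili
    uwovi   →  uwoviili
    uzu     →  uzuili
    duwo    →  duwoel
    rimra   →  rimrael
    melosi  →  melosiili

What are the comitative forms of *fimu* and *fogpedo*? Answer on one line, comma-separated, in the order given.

fimuili, fogpedoel

The pattern is height harmony: -ili when the last vowel of the stem is a high vowel (*dihelu*, *uwovi*, *uzu*, *melosi*); -el when the last vowel of the stem is a non-high vowel (*duwo*, *rimra*).
*fimu*: last vowel = /u/, a high vowel → -ili → *fimuili*.
Since the last vowel of *fogpedo* is /o/ (a non-high vowel), it takes -el, giving *fogpedoel*.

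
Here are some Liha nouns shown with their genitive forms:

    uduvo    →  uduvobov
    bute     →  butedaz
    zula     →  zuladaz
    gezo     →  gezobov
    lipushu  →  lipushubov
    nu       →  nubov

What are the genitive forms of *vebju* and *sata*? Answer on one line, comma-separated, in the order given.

vebjubov, satadaz

The suffix is conditioned by the last vowel: -bov when the last vowel of the stem is a rounded vowel (*uduvo*, *gezo*, *lipushu*, *nu*); -daz when the last vowel of the stem is an unrounded vowel (*bute*, *zula*).
*vebju*: last vowel = /u/, a rounded vowel → -bov → *vebjubov*.
*sata* — last vowel /a/ (an unrounded vowel) → -daz → *satadaz*.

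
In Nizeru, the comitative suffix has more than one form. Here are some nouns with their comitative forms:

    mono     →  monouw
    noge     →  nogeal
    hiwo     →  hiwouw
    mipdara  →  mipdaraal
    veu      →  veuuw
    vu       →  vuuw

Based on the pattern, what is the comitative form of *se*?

seal

The alternation tracks the last vowel of the stem — -uw when the last vowel of the stem is a rounded vowel (*mono*, *hiwo*, *veu*, *vu*); -al when the last vowel of the stem is an unrounded vowel (*noge*, *mipdara*).
*se* — last vowel /e/ (an unrounded vowel) → -al → *seal*.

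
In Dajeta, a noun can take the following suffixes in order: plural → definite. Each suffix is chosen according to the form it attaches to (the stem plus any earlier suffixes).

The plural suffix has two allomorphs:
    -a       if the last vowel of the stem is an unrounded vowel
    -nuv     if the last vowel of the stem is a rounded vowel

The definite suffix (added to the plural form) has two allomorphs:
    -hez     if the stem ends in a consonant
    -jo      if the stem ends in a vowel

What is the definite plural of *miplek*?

Since the last vowel of *miplek* is /e/ (an unrounded vowel), it takes -a, giving *mipleka*.
Since the final sound of the plural form *mipleka* is /a/ (a vowel), it takes -jo, giving *miplekajo*.

miplekajo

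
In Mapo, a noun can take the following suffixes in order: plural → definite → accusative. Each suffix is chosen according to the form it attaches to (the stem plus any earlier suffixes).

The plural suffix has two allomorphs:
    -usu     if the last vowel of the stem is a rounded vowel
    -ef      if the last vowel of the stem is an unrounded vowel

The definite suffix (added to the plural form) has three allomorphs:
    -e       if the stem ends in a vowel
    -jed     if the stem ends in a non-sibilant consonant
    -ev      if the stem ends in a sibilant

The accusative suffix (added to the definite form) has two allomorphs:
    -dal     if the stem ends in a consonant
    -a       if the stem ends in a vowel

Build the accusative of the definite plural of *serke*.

serkeefjeddal

*serke* — last vowel /e/ (an unrounded vowel) → -ef → *serkeef*.
The final sound of the plural form *serkeef* is /f/, which is a non-sibilant consonant, so the definite suffix is -jed, giving *serkeefjed*.
The final sound of the definite form *serkeefjed* is /d/, which is a consonant, so the accusative suffix is -dal, giving *serkeefjeddal*.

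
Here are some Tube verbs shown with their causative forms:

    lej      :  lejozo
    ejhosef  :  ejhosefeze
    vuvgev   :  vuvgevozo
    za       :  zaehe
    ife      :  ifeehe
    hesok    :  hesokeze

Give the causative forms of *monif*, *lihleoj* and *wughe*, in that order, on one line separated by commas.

monifeze, lihleojozo, wugheehe

The suffix is conditioned by the final sound: -eze when the stem ends in a voiceless consonant (*ejhosef*, *hesok*); -ozo when the stem ends in a voiced consonant (*lej*, *vuvgev*); -ehe when the stem ends in a vowel (*za*, *ife*).
*monif*: final sound = /f/, a voiceless consonant → -eze → *monifeze*.
The final sound of *lihleoj* is /j/, which is a voiced consonant, so the suffix is -ozo, giving *lihleojozo*.
*wughe*: final sound = /e/, a vowel → -ehe → *wugheehe*.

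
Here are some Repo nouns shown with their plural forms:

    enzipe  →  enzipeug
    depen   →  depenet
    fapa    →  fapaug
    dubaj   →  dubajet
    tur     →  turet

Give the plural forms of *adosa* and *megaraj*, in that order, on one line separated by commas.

adosaug, megarajet

The alternation tracks the final sound of the stem — -et when the stem ends in a consonant (*depen*, *dubaj*, *tur*); -ug when the stem ends in a vowel (*enzipe*, *fapa*).
*adosa* — final sound /a/ (a vowel) → -ug → *adosaug*.
*megaraj*: final sound = /j/, a consonant → -et → *megarajet*.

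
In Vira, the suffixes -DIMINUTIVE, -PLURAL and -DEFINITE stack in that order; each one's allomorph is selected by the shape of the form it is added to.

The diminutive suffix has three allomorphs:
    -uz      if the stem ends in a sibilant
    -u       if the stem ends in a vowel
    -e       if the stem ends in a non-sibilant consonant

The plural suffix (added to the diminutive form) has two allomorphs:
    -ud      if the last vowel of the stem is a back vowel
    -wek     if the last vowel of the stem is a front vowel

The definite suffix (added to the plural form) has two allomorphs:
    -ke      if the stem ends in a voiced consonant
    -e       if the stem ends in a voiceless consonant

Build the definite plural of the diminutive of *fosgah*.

*fosgah* — final sound /h/ (a non-sibilant consonant) → -e → *fosgahe*.
The diminutive form *fosgahe*: last vowel = /e/, a front vowel → -wek → *fosgahewek*.
The plural form *fosgahewek*: final consonant = /k/, voiceless → -e → *fosgaheweke*.

fosgaheweke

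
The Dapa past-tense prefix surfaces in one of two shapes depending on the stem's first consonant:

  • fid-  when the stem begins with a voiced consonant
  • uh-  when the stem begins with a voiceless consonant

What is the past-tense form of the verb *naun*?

The first consonant of *naun* is /n/, which is voiced, so the prefix is fid-, giving *fidnaun*.

fidnaun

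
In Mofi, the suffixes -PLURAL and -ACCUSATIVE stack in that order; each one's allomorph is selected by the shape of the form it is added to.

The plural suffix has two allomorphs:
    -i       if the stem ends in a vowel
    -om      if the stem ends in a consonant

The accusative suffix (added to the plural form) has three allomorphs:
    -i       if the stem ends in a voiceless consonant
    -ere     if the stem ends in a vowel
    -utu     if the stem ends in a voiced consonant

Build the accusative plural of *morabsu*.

*morabsu* — final sound /u/ (a vowel) → -i → *morabsui*.
Since the final sound of the plural form *morabsui* is /i/ (a vowel), it takes -ere, giving *morabsuiere*.

morabsuiere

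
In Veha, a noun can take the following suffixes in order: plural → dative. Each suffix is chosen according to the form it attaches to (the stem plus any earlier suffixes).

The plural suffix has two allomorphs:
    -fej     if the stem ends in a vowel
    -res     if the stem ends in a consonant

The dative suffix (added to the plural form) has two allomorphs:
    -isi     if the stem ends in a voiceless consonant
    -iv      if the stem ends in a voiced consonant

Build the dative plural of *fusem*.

Since the final sound of *fusem* is /m/ (a consonant), it takes -res, giving *fusemres*.
Since the final consonant of the plural form *fusemres* is /s/ (voiceless), it takes -isi, giving *fusemresisi*.

fusemresisi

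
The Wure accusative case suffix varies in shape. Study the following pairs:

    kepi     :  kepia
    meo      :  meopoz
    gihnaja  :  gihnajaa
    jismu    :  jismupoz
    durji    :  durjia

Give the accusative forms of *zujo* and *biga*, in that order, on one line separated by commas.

The pattern is rounding harmony: -poz when the last vowel of the stem is a rounded vowel (*meo*, *jismu*); -a when the last vowel of the stem is an unrounded vowel (*kepi*, *gihnaja*, *durji*).
*zujo*: last vowel = /o/, a rounded vowel → -poz → *zujopoz*.
*biga* — last vowel /a/ (an unrounded vowel) → -a → *bigaa*.

zujopoz, bigaa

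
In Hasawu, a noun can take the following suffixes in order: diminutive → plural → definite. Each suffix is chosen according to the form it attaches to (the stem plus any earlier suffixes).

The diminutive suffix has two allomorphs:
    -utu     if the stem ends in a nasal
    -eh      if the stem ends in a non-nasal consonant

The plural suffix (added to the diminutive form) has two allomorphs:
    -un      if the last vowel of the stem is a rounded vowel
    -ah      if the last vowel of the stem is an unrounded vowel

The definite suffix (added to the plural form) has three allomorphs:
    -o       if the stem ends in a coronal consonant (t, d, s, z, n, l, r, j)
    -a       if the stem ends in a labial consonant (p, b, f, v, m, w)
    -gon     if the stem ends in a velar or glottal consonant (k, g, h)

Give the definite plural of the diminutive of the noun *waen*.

waenutuuno

*waen* — final consonant /n/ (a nasal) → -utu → *waenutu*.
The diminutive form *waenutu* — last vowel /u/ (a rounded vowel) → -un → *waenutuun*.
The final consonant of the plural form *waenutuun* is /n/, which is coronal, so the definite suffix is -o, giving *waenutuuno*.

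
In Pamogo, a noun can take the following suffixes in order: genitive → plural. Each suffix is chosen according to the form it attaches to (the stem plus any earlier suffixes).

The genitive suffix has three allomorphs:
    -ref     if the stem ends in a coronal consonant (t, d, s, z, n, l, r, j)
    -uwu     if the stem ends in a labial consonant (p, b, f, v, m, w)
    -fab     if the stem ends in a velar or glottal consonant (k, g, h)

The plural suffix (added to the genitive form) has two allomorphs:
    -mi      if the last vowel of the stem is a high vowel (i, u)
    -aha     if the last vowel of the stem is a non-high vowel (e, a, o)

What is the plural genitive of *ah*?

ahfabaha

*ah* — final consonant /h/ (velar/glottal) → -fab → *ahfab*.
The genitive form *ahfab* — last vowel /a/ (a non-high vowel) → -aha → *ahfabaha*.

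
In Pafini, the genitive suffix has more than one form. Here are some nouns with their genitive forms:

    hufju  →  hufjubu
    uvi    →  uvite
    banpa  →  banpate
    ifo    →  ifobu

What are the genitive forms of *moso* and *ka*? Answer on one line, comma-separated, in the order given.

The suffix is conditioned by the last vowel: -bu when the last vowel of the stem is a rounded vowel (*hufju*, *ifo*); -te when the last vowel of the stem is an unrounded vowel (*uvi*, *banpa*).
Since the last vowel of *moso* is /o/ (a rounded vowel), it takes -bu, giving *mosobu*.
The last vowel of *ka* is /a/, which is an unrounded vowel, so the suffix is -te, giving *kate*.

mosobu, kate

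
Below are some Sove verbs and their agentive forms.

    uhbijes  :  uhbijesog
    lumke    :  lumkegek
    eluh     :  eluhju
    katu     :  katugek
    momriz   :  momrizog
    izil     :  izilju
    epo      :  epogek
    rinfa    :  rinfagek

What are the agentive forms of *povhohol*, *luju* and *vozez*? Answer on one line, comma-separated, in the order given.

povhoholju, lujugek, vozezog

Looking at the final sound of each stem: -og when the stem ends in a sibilant (*uhbijes*, *momriz*); -ju when the stem ends in a non-sibilant consonant (*eluh*, *izil*); -gek when the stem ends in a vowel (*lumke*, *katu*, *epo*, *rinfa*).
The final sound of *povhohol* is /l/, which is a non-sibilant consonant, so the suffix is -ju, giving *povhoholju*.
*luju* — final sound /u/ (a vowel) → -gek → *lujugek*.
*vozez*: final sound = /z/, a sibilant → -og → *vozezog*.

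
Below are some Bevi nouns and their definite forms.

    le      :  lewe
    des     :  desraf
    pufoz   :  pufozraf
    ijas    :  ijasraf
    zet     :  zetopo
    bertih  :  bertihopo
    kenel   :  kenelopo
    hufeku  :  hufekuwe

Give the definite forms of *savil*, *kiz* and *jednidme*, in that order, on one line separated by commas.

savilopo, kizraf, jednidmewe

The suffix is conditioned by the final sound: -raf when the stem ends in a sibilant (*des*, *pufoz*, *ijas*); -opo when the stem ends in a non-sibilant consonant (*zet*, *bertih*, *kenel*); -we when the stem ends in a vowel (*le*, *hufeku*).
Since the final sound of *savil* is /l/ (a non-sibilant consonant), it takes -opo, giving *savilopo*.
Since the final sound of *kiz* is /z/ (a sibilant), it takes -raf, giving *kizraf*.
The final sound of *jednidme* is /e/, which is a vowel, so the suffix is -we, giving *jednidmewe*.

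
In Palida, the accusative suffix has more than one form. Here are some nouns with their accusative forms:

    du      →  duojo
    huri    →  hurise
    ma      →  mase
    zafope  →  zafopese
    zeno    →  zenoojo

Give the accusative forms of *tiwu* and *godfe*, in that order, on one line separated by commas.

The pattern is rounding harmony: -ojo when the last vowel of the stem is a rounded vowel (*du*, *zeno*); -se when the last vowel of the stem is an unrounded vowel (*huri*, *ma*, *zafope*).
The last vowel of *tiwu* is /u/, which is a rounded vowel, so the suffix is -ojo, giving *tiwuojo*.
*godfe*: last vowel = /e/, an unrounded vowel → -se → *godfese*.

tiwuojo, godfese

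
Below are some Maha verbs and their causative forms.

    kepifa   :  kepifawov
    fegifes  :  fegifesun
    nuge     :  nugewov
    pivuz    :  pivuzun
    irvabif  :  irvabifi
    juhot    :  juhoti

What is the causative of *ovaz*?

ovazun

Looking at the final sound of each stem: -un when the stem ends in a sibilant (*fegifes*, *pivuz*); -i when the stem ends in a non-sibilant consonant (*irvabif*, *juhot*); -wov when the stem ends in a vowel (*kepifa*, *nuge*).
*ovaz* — final sound /z/ (a sibilant) → -un → *ovazun*.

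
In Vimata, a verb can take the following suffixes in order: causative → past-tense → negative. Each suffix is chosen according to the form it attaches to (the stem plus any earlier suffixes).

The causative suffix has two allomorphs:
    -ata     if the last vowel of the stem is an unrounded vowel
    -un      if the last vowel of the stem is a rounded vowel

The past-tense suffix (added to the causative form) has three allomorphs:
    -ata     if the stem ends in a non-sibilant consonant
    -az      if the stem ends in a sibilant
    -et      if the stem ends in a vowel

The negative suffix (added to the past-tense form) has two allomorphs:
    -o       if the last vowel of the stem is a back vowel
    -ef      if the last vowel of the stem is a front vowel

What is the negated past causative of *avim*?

avimataetef

*avim* — last vowel /i/ (an unrounded vowel) → -ata → *avimata*.
The causative form *avimata* — final sound /a/ (a vowel) → -et → *avimataet*.
Since the last vowel of the past-tense form *avimataet* is /e/ (a front vowel), it takes -ef, giving *avimataetef*.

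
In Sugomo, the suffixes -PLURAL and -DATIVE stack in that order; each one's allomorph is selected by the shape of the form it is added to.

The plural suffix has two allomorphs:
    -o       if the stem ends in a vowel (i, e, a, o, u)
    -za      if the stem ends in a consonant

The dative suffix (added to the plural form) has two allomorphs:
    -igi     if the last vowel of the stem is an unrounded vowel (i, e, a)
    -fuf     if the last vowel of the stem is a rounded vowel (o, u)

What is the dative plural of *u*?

uofuf

*u*: final sound = /u/, a vowel → -o → *uo*.
The plural form *uo* — last vowel /o/ (a rounded vowel) → -fuf → *uofuf*.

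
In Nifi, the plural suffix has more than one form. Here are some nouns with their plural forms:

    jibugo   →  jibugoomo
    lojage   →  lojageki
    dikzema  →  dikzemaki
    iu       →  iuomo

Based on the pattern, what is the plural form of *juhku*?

juhkuomo

The pattern is rounding harmony: -omo when the last vowel of the stem is a rounded vowel (*jibugo*, *iu*); -ki when the last vowel of the stem is an unrounded vowel (*lojage*, *dikzema*).
*juhku* — last vowel /u/ (a rounded vowel) → -omo → *juhkuomo*.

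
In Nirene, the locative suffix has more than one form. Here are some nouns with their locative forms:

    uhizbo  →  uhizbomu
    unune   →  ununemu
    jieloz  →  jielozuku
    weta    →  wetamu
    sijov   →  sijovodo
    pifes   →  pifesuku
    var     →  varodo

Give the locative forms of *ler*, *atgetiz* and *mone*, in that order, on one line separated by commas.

lerodo, atgetizuku, monemu

The alternation tracks the final sound of the stem — -uku when the stem ends in a sibilant (*jieloz*, *pifes*); -odo when the stem ends in a non-sibilant consonant (*sijov*, *var*); -mu when the stem ends in a vowel (*uhizbo*, *unune*, *weta*).
The final sound of *ler* is /r/, which is a non-sibilant consonant, so the suffix is -odo, giving *lerodo*.
*atgetiz*: final sound = /z/, a sibilant → -uku → *atgetizuku*.
Since the final sound of *mone* is /e/ (a vowel), it takes -mu, giving *monemu*.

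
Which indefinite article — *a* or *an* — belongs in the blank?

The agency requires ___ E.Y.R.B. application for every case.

an

The indefinite article is chosen by the initial *sound* of the following word, not its spelling.
The initialism *E.Y.R.B.* is read letter by letter; the first letter, E, is pronounced /iː/, which begins with a vowel sound.
So the article is *an*: The agency requires an E.Y.R.B. application for every case.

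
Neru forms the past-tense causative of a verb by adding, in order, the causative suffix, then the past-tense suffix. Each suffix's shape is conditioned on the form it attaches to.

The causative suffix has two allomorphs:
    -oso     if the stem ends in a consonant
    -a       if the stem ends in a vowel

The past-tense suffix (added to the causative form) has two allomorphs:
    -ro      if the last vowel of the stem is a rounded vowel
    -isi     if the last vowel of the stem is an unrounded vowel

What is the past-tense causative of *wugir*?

wugirosoro

The final sound of *wugir* is /r/, which is a consonant, so the causative suffix is -oso, giving *wugiroso*.
The causative form *wugiroso* — last vowel /o/ (a rounded vowel) → -ro → *wugirosoro*.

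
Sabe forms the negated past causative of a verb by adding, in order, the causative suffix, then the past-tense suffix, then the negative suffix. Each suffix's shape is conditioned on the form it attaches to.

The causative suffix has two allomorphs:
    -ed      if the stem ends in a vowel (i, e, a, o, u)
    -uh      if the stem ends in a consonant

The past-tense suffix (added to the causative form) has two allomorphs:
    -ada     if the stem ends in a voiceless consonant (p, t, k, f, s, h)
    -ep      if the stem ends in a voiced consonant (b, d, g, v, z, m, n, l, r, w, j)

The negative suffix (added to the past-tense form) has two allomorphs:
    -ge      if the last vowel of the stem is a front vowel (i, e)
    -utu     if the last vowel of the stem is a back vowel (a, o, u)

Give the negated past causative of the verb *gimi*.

The final sound of *gimi* is /i/, which is a vowel, so the causative suffix is -ed, giving *gimied*.
Since the final consonant of the causative form *gimied* is /d/ (voiced), it takes -ep, giving *gimiedep*.
The past-tense form *gimiedep*: last vowel = /e/, a front vowel → -ge → *gimiedepge*.

gimiedepge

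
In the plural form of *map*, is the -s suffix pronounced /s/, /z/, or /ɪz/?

/s/

The stem *map* ends in a voiceless non-sibilant consonant.
The plural suffix surfaces as /ɪz/ after sibilants, /s/ after other voiceless consonants, and /z/ after other voiced sounds.
So the plural -s on *map* is pronounced /s/.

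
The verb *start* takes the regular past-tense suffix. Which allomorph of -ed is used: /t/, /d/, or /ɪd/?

/ɪd/

The stem *start* ends in /t/ or /d/.
The -ed suffix is realized as /ɪd/ after /t, d/; as /t/ after other voiceless consonants; and as /d/ after other voiced sounds.
So -ed on *start* is pronounced /ɪd/.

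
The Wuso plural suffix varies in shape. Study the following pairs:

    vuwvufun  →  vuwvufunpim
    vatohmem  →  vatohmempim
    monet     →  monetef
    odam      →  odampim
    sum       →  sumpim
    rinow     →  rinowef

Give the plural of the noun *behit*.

The suffix is conditioned by the final consonant: -pim when the stem ends in a nasal (*vuwvufun*, *vatohmem*, *odam*, *sum*); -ef when the stem ends in a non-nasal consonant (*monet*, *rinow*).
Since the final consonant of *behit* is /t/ (non-nasal), it takes -ef, giving *behitef*.

behitef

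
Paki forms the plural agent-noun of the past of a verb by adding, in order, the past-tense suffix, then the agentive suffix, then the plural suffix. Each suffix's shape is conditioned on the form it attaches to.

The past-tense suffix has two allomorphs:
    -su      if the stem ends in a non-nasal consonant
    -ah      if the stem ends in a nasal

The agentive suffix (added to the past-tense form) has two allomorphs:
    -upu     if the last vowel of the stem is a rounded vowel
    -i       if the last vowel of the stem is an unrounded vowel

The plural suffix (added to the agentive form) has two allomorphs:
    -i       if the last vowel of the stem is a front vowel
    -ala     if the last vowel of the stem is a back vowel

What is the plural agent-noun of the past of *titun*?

The final consonant of *titun* is /n/, which is a nasal, so the past-tense suffix is -ah, giving *titunah*.
The past-tense form *titunah* — last vowel /a/ (an unrounded vowel) → -i → *titunahi*.
The agentive form *titunahi*: last vowel = /i/, a front vowel → -i → *titunahii*.

titunahii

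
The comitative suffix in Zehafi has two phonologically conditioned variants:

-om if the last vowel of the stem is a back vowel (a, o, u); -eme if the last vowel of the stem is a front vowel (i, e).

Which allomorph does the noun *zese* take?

*zese*: last vowel = /e/, a front vowel → -eme.

-eme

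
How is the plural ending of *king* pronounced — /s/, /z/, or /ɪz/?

/z/

The stem *king* ends in a voiced non-sibilant sound.
The plural suffix surfaces as /ɪz/ after sibilants, /s/ after other voiceless consonants, and /z/ after other voiced sounds.
So the plural -s on *king* is pronounced /z/.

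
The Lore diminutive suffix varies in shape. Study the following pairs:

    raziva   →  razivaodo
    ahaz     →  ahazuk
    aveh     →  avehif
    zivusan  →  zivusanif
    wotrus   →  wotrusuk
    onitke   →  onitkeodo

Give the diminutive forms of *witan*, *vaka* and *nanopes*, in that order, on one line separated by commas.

Looking at the final sound of each stem: -uk when the stem ends in a sibilant (*ahaz*, *wotrus*); -if when the stem ends in a non-sibilant consonant (*aveh*, *zivusan*); -odo when the stem ends in a vowel (*raziva*, *onitke*).
The final sound of *witan* is /n/, which is a non-sibilant consonant, so the suffix is -if, giving *witanif*.
*vaka* — final sound /a/ (a vowel) → -odo → *vakaodo*.
Since the final sound of *nanopes* is /s/ (a sibilant), it takes -uk, giving *nanopesuk*.

witanif, vakaodo, nanopesuk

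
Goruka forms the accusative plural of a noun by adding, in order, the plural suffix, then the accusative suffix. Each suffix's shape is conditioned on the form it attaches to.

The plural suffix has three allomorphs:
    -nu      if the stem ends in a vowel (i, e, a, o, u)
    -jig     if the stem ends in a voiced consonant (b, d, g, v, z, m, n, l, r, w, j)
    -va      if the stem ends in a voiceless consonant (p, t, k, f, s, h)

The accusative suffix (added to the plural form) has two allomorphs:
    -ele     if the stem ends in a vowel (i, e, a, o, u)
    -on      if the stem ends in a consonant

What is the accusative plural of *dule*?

dulenuele

The final sound of *dule* is /e/, which is a vowel, so the plural suffix is -nu, giving *dulenu*.
The final sound of the plural form *dulenu* is /u/, which is a vowel, so the accusative suffix is -ele, giving *dulenuele*.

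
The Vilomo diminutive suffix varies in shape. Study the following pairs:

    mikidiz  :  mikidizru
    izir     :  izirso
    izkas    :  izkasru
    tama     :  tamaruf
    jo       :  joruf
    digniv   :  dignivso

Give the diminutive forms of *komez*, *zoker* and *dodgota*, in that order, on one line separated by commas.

The pattern is sibilance of the final sound: -ru when the stem ends in a sibilant (*mikidiz*, *izkas*); -so when the stem ends in a non-sibilant consonant (*izir*, *digniv*); -ruf when the stem ends in a vowel (*tama*, *jo*).
*komez*: final sound = /z/, a sibilant → -ru → *komezru*.
*zoker*: final sound = /r/, a non-sibilant consonant → -so → *zokerso*.
The final sound of *dodgota* is /a/, which is a vowel, so the suffix is -ruf, giving *dodgotaruf*.

komezru, zokerso, dodgotaruf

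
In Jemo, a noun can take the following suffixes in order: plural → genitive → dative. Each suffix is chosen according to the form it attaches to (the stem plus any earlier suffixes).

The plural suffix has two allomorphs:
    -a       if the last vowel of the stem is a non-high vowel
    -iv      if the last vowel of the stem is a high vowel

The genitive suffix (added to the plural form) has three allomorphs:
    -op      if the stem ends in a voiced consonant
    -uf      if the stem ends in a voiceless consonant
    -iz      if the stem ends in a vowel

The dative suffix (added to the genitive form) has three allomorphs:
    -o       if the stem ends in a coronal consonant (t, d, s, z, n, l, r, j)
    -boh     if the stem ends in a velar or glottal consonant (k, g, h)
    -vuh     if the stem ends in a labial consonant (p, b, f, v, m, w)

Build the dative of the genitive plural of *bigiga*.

bigigaaizo

Since the last vowel of *bigiga* is /a/ (a non-high vowel), it takes -a, giving *bigigaa*.
The plural form *bigigaa*: final sound = /a/, a vowel → -iz → *bigigaaiz*.
The genitive form *bigigaaiz* — final consonant /z/ (coronal) → -o → *bigigaaizo*.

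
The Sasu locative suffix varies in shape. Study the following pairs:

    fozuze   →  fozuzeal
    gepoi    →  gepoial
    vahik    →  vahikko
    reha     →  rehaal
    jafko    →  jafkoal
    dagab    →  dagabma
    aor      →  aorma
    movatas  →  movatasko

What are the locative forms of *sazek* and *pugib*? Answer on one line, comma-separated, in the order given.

The suffix is conditioned by the final sound: -ko when the stem ends in a voiceless consonant (*vahik*, *movatas*); -ma when the stem ends in a voiced consonant (*dagab*, *aor*); -al when the stem ends in a vowel (*fozuze*, *gepoi*, *reha*, *jafko*).
*sazek* — final sound /k/ (a voiceless consonant) → -ko → *sazekko*.
Since the final sound of *pugib* is /b/ (a voiced consonant), it takes -ma, giving *pugibma*.

sazekko, pugibma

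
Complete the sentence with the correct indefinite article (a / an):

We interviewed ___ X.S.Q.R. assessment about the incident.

an

The indefinite article is chosen by the initial *sound* of the following word, not its spelling.
The initialism *X.S.Q.R.* is read letter by letter; the first letter, X, is pronounced /ɛks/, which begins with a vowel sound.
So the article is *an*: We interviewed an X.S.Q.R. assessment about the incident.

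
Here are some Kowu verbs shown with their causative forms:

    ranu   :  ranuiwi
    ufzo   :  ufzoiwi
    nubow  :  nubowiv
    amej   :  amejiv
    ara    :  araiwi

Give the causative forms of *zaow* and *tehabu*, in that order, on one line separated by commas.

zaowiv, tehabuiwi

The alternation tracks the final sound of the stem — -iv when the stem ends in a consonant (*nubow*, *amej*); -iwi when the stem ends in a vowel (*ranu*, *ufzo*, *ara*).
Since the final sound of *zaow* is /w/ (a consonant), it takes -iv, giving *zaowiv*.
*tehabu*: final sound = /u/, a vowel → -iwi → *tehabuiwi*.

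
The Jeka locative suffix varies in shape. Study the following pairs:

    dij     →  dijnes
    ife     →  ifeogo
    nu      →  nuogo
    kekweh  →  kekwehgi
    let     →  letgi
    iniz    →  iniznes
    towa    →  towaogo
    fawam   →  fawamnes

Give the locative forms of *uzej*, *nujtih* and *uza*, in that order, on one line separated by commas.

The suffix is conditioned by the final sound: -gi when the stem ends in a voiceless consonant (*kekweh*, *let*); -nes when the stem ends in a voiced consonant (*dij*, *iniz*, *fawam*); -ogo when the stem ends in a vowel (*ife*, *nu*, *towa*).
Since the final sound of *uzej* is /j/ (a voiced consonant), it takes -nes, giving *uzejnes*.
*nujtih* — final sound /h/ (a voiceless consonant) → -gi → *nujtihgi*.
The final sound of *uza* is /a/, which is a vowel, so the suffix is -ogo, giving *uzaogo*.

uzejnes, nujtihgi, uzaogo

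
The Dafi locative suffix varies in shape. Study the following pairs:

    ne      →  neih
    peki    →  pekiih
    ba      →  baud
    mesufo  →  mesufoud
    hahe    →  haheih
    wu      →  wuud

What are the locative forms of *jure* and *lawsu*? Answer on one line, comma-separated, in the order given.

The suffix is conditioned by the last vowel: -ih when the last vowel of the stem is a front vowel (*ne*, *peki*, *hahe*); -ud when the last vowel of the stem is a back vowel (*ba*, *mesufo*, *wu*).
*jure* — last vowel /e/ (a front vowel) → -ih → *jureih*.
Since the last vowel of *lawsu* is /u/ (a back vowel), it takes -ud, giving *lawsuud*.

jureih, lawsuud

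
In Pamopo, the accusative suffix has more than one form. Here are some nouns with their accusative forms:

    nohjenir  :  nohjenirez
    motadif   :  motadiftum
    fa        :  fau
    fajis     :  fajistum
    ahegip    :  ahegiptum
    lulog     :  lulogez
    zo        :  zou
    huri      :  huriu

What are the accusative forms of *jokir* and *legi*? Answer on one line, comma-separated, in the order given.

jokirez, legiu

The pattern is voicing of the final sound: -tum when the stem ends in a voiceless consonant (*motadif*, *fajis*, *ahegip*); -ez when the stem ends in a voiced consonant (*nohjenir*, *lulog*); -u when the stem ends in a vowel (*fa*, *zo*, *huri*).
*jokir* — final sound /r/ (a voiced consonant) → -ez → *jokirez*.
*legi* — final sound /i/ (a vowel) → -u → *legiu*.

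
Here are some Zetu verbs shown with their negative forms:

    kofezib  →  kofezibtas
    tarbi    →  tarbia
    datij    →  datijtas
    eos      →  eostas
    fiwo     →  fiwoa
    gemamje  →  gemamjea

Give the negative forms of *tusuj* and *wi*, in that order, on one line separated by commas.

tusujtas, wia

Looking at the final sound of each stem: -tas when the stem ends in a consonant (*kofezib*, *datij*, *eos*); -a when the stem ends in a vowel (*tarbi*, *fiwo*, *gemamje*).
Since the final sound of *tusuj* is /j/ (a consonant), it takes -tas, giving *tusujtas*.
The final sound of *wi* is /i/, which is a vowel, so the suffix is -a, giving *wia*.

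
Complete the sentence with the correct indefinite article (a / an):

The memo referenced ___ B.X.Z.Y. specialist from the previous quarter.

The indefinite article is chosen by the initial *sound* of the following word, not its spelling.
The initialism *B.X.Z.Y.* is read letter by letter; the first letter, B, is pronounced /biː/, which begins with a consonant sound.
So the article is *a*: The memo referenced a B.X.Z.Y. specialist from the previous quarter.

a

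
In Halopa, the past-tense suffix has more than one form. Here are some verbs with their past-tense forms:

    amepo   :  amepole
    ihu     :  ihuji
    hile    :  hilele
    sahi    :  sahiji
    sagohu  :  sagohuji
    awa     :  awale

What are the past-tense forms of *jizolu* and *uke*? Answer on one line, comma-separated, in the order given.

jizoluji, ukele

The suffix is conditioned by the last vowel: -ji when the last vowel of the stem is a high vowel (*ihu*, *sahi*, *sagohu*); -le when the last vowel of the stem is a non-high vowel (*amepo*, *hile*, *awa*).
*jizolu*: last vowel = /u/, a high vowel → -ji → *jizoluji*.
Since the last vowel of *uke* is /e/ (a non-high vowel), it takes -le, giving *ukele*.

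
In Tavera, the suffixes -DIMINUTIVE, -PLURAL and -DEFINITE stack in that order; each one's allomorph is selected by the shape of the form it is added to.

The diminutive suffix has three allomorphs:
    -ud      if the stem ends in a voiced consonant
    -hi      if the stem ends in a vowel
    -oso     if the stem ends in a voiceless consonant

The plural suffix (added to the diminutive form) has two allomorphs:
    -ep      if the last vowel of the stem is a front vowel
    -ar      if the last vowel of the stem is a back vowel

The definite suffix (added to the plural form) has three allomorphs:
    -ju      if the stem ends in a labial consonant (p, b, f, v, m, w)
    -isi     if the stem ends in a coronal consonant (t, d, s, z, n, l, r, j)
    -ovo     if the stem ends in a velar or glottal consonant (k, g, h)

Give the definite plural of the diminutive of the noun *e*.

*e*: final sound = /e/, a vowel → -hi → *ehi*.
The diminutive form *ehi*: last vowel = /i/, a front vowel → -ep → *ehiep*.
Since the final consonant of the plural form *ehiep* is /p/ (labial), it takes -ju, giving *ehiepju*.

ehiepju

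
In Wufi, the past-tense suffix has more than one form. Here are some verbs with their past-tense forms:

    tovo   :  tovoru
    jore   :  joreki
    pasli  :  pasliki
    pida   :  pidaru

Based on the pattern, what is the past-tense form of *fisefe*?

fisefeki

The pattern is front/back vowel harmony: -ki when the last vowel of the stem is a front vowel (*jore*, *pasli*); -ru when the last vowel of the stem is a back vowel (*tovo*, *pida*).
The last vowel of *fisefe* is /e/, which is a front vowel, so the suffix is -ki, giving *fisefeki*.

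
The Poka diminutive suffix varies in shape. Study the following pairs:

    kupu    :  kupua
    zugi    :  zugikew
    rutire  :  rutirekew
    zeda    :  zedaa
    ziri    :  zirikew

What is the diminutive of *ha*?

haa

The alternation tracks the last vowel of the stem — -kew when the last vowel of the stem is a front vowel (*zugi*, *rutire*, *ziri*); -a when the last vowel of the stem is a back vowel (*kupu*, *zeda*).
The last vowel of *ha* is /a/, which is a back vowel, so the suffix is -a, giving *haa*.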